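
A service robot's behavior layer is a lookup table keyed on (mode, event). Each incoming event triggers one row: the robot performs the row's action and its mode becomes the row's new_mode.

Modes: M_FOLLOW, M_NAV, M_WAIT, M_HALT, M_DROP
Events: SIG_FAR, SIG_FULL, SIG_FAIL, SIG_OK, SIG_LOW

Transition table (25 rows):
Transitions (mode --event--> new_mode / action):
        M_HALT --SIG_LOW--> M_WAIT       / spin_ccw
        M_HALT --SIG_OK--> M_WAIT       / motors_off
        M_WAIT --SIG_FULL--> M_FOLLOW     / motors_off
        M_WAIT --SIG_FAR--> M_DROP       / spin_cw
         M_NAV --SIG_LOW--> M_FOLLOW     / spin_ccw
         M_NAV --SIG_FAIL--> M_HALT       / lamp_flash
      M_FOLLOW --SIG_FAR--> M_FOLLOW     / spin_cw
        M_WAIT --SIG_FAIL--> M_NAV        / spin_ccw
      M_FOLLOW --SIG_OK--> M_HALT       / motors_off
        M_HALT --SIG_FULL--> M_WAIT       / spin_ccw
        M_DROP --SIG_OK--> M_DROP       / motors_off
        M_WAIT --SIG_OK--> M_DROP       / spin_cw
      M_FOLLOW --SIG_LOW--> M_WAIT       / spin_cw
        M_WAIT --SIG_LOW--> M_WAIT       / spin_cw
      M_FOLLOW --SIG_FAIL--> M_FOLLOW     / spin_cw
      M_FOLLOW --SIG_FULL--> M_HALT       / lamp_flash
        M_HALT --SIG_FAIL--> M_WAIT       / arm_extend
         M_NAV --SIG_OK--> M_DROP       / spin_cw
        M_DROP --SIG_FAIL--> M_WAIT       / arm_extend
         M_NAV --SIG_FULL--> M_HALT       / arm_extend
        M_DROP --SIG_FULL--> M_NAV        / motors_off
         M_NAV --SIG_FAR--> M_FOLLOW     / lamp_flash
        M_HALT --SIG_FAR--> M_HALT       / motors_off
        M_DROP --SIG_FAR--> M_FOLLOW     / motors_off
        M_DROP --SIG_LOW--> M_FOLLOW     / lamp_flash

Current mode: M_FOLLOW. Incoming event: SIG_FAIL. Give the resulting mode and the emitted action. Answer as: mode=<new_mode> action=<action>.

mode=M_FOLLOW action=spin_cw

current mode = M_FOLLOW; filter table to that mode:
  (M_FOLLOW, SIG_FAR) → (M_FOLLOW, spin_cw)
  (M_FOLLOW, SIG_OK) → (M_HALT, motors_off)
  (M_FOLLOW, SIG_LOW) → (M_WAIT, spin_cw)
  (M_FOLLOW, SIG_FAIL) → (M_FOLLOW, spin_cw)  ← event matches
  (M_FOLLOW, SIG_FULL) → (M_HALT, lamp_flash)
event = SIG_FAIL selects (M_FOLLOW, spin_cw)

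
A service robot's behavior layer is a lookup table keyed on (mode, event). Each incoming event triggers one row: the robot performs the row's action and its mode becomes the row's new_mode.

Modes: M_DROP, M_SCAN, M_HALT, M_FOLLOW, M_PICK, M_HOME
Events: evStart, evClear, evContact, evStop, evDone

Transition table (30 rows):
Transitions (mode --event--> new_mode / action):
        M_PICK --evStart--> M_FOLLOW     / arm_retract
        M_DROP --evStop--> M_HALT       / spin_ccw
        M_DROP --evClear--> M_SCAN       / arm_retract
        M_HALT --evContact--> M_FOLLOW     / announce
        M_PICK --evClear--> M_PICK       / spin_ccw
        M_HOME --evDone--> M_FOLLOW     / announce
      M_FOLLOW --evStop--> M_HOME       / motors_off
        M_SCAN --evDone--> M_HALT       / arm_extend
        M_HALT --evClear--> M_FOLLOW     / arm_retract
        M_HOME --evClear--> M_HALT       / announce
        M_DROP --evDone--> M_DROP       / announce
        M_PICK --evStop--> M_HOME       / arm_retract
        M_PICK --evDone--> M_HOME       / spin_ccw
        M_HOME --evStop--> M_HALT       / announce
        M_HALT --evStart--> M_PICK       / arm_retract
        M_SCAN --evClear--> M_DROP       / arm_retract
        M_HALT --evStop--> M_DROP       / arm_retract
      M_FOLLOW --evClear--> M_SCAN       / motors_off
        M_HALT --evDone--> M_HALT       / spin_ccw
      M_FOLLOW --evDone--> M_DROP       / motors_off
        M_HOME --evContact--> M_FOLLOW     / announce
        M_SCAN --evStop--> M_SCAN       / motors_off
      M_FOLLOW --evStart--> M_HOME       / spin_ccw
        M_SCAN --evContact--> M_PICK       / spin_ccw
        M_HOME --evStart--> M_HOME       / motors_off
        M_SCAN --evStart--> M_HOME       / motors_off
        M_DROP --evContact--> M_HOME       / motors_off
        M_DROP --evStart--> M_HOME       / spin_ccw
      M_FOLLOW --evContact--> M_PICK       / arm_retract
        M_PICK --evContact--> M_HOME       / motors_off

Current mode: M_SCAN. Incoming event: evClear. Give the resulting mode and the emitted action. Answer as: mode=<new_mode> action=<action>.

current mode = M_SCAN; filter table to that mode:
  (M_SCAN, evDone) → (M_HALT, arm_extend)
  (M_SCAN, evClear) → (M_DROP, arm_retract)  ← event matches
  (M_SCAN, evStop) → (M_SCAN, motors_off)
  (M_SCAN, evContact) → (M_PICK, spin_ccw)
  (M_SCAN, evStart) → (M_HOME, motors_off)
event = evClear selects (M_DROP, arm_retract)

mode=M_DROP action=arm_retract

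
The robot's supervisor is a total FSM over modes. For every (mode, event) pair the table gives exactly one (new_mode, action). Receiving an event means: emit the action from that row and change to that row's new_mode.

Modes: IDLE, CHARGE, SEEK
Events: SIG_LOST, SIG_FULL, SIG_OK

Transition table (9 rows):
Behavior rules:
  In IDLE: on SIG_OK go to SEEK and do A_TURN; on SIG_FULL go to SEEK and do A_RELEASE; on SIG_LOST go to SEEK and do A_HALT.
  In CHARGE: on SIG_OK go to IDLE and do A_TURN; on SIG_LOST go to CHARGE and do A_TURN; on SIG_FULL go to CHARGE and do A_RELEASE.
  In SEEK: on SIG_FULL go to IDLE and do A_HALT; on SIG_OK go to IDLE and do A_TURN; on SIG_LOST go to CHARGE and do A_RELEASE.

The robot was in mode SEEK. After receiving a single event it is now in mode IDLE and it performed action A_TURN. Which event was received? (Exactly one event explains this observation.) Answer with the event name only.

SIG_OK

try SIG_LOST: (SEEK, SIG_LOST) → (CHARGE, A_RELEASE)
try SIG_FULL: (SEEK, SIG_FULL) → (IDLE, A_HALT)
try SIG_OK: (SEEK, SIG_OK) → (IDLE, A_TURN)  ← matches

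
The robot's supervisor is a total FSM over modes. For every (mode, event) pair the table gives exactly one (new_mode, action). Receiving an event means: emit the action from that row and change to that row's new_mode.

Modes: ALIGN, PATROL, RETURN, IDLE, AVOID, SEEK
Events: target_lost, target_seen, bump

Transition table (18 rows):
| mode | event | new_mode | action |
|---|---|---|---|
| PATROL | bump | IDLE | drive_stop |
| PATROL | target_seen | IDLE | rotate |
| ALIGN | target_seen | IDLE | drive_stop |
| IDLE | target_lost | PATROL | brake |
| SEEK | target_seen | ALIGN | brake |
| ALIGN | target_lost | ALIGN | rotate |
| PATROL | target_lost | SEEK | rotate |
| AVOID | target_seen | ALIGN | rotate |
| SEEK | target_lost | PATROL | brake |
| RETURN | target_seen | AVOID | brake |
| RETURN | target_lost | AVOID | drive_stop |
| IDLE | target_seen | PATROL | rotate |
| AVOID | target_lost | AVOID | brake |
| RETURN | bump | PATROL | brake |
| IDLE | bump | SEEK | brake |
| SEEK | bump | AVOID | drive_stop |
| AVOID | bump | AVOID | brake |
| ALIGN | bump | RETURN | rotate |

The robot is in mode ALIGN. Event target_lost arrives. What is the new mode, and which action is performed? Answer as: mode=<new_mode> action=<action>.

current mode = ALIGN; filter table to that mode:
  (ALIGN, target_seen) → (IDLE, drive_stop)
  (ALIGN, target_lost) → (ALIGN, rotate)  ← event matches
  (ALIGN, bump) → (RETURN, rotate)
event = target_lost selects (ALIGN, rotate)

mode=ALIGN action=rotate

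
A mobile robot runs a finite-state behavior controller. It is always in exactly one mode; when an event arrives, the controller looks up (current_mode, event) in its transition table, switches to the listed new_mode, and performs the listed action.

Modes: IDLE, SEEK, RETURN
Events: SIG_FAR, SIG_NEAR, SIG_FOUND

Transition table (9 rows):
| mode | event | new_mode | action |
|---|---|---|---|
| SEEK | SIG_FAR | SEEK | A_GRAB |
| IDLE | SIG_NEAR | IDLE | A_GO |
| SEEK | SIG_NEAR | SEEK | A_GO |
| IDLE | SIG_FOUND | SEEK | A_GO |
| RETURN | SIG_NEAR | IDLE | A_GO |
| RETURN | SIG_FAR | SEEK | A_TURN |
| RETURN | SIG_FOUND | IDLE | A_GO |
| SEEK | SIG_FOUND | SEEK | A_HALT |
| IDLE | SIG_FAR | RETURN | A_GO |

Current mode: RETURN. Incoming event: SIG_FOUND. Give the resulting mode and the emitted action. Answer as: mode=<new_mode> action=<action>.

current mode = RETURN; filter table to that mode:
  (RETURN, SIG_NEAR) → (IDLE, A_GO)
  (RETURN, SIG_FAR) → (SEEK, A_TURN)
  (RETURN, SIG_FOUND) → (IDLE, A_GO)  ← event matches
event = SIG_FOUND selects (IDLE, A_GO)

mode=IDLE action=A_GO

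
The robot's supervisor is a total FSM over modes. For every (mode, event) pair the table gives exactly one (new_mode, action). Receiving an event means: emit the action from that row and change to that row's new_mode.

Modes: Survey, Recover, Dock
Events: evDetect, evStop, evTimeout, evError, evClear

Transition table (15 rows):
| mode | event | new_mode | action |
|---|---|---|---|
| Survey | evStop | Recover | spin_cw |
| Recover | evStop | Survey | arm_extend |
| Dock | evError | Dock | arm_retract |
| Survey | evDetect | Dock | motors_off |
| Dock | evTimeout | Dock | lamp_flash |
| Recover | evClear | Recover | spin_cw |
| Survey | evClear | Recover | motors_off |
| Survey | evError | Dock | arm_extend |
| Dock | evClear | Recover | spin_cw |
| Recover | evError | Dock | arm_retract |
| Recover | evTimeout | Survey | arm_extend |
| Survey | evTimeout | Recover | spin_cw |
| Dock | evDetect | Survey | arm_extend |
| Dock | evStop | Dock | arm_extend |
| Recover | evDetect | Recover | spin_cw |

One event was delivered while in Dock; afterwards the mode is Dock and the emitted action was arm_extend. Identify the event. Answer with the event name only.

try evDetect: (Dock, evDetect) → (Survey, arm_extend)
try evStop: (Dock, evStop) → (Dock, arm_extend)  ← matches
try evTimeout: (Dock, evTimeout) → (Dock, lamp_flash)
try evError: (Dock, evError) → (Dock, arm_retract)
try evClear: (Dock, evClear) → (Recover, spin_cw)

evStop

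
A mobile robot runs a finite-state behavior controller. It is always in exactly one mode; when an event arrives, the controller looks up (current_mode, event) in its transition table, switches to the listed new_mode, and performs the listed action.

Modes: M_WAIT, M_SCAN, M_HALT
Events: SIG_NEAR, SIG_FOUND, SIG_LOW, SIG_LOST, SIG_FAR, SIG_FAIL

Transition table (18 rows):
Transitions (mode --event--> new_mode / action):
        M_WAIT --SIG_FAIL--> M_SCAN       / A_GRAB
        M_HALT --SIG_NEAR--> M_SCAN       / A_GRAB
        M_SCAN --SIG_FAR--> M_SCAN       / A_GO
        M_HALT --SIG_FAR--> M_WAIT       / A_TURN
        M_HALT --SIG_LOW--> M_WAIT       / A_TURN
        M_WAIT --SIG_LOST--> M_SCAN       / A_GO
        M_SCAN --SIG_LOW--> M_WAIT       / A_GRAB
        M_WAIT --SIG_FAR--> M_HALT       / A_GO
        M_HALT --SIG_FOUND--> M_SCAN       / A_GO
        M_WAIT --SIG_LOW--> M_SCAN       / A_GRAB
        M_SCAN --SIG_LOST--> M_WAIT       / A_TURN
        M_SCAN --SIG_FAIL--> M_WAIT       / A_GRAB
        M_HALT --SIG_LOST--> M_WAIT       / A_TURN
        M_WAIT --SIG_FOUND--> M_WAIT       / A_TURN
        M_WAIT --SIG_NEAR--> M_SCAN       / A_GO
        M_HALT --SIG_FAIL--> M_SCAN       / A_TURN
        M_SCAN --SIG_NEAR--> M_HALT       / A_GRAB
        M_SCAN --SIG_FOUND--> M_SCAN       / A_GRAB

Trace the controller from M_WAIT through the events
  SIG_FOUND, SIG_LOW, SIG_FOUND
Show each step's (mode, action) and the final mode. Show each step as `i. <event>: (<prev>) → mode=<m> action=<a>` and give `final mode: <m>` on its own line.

1. SIG_FOUND: (M_WAIT) → mode=M_WAIT action=A_TURN
2. SIG_LOW: (M_WAIT) → mode=M_SCAN action=A_GRAB
3. SIG_FOUND: (M_SCAN) → mode=M_SCAN action=A_GRAB

final mode: M_SCAN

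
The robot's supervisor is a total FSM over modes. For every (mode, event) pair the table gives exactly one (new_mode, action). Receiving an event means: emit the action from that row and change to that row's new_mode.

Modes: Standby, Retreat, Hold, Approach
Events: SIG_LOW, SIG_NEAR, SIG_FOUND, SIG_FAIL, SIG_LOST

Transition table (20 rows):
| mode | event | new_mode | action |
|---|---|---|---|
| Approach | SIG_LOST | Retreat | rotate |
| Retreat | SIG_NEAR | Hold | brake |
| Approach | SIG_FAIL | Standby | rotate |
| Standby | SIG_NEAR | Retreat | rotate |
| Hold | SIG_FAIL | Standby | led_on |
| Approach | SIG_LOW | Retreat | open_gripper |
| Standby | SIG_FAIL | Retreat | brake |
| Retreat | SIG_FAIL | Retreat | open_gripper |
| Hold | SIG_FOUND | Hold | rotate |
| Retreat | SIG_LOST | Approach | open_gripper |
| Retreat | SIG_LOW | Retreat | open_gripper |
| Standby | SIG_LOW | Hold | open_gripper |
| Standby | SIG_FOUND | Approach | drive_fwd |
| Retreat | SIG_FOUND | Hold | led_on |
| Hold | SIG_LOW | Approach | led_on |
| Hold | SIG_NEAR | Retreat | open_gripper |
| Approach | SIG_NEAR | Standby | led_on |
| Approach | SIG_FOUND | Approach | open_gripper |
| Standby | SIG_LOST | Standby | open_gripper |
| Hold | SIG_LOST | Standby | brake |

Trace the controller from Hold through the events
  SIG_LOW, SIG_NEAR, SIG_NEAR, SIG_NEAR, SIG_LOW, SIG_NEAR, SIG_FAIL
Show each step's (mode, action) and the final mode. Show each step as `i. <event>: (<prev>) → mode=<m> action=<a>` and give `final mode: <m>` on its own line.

1. SIG_LOW: (Hold) → mode=Approach action=led_on
2. SIG_NEAR: (Approach) → mode=Standby action=led_on
3. SIG_NEAR: (Standby) → mode=Retreat action=rotate
4. SIG_NEAR: (Retreat) → mode=Hold action=brake
5. SIG_LOW: (Hold) → mode=Approach action=led_on
6. SIG_NEAR: (Approach) → mode=Standby action=led_on
7. SIG_FAIL: (Standby) → mode=Retreat action=brake

final mode: Retreat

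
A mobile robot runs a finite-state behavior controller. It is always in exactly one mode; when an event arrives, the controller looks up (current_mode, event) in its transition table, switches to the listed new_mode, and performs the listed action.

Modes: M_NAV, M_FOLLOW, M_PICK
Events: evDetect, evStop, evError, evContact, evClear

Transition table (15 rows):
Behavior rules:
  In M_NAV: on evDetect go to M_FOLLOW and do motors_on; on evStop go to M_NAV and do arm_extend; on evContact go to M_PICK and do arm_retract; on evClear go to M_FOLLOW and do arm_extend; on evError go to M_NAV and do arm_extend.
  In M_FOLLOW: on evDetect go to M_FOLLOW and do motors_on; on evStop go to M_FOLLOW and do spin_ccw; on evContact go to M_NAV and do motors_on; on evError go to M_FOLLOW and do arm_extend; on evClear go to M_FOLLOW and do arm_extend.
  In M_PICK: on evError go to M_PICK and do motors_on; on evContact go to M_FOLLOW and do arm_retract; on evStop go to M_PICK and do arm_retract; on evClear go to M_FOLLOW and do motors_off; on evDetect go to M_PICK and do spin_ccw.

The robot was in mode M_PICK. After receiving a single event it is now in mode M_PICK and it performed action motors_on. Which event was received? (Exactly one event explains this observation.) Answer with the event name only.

evError

try evDetect: (M_PICK, evDetect) → (M_PICK, spin_ccw)
try evStop: (M_PICK, evStop) → (M_PICK, arm_retract)
try evError: (M_PICK, evError) → (M_PICK, motors_on)  ← matches
try evContact: (M_PICK, evContact) → (M_FOLLOW, arm_retract)
try evClear: (M_PICK, evClear) → (M_FOLLOW, motors_off)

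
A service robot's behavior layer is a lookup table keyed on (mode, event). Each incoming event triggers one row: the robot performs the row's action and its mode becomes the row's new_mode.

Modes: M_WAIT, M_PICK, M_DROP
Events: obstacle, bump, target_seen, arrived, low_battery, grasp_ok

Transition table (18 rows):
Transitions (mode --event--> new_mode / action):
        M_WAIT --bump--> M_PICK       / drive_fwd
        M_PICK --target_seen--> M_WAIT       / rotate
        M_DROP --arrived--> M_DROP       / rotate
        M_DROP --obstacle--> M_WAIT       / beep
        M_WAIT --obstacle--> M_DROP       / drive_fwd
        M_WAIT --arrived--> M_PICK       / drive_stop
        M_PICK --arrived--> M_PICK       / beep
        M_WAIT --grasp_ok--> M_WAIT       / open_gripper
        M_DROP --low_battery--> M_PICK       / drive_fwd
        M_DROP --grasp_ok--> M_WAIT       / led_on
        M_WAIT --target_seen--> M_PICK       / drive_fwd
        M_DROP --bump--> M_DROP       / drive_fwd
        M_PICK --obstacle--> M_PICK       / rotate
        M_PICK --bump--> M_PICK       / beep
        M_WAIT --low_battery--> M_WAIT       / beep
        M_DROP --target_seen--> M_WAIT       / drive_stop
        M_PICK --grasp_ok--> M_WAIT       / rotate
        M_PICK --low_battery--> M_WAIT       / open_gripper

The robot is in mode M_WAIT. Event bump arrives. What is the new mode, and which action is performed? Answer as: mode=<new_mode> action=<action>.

current mode = M_WAIT; filter table to that mode:
  (M_WAIT, bump) → (M_PICK, drive_fwd)  ← event matches
  (M_WAIT, obstacle) → (M_DROP, drive_fwd)
  (M_WAIT, arrived) → (M_PICK, drive_stop)
  (M_WAIT, grasp_ok) → (M_WAIT, open_gripper)
  (M_WAIT, target_seen) → (M_PICK, drive_fwd)
  (M_WAIT, low_battery) → (M_WAIT, beep)
event = bump selects (M_PICK, drive_fwd)

mode=M_PICK action=drive_fwd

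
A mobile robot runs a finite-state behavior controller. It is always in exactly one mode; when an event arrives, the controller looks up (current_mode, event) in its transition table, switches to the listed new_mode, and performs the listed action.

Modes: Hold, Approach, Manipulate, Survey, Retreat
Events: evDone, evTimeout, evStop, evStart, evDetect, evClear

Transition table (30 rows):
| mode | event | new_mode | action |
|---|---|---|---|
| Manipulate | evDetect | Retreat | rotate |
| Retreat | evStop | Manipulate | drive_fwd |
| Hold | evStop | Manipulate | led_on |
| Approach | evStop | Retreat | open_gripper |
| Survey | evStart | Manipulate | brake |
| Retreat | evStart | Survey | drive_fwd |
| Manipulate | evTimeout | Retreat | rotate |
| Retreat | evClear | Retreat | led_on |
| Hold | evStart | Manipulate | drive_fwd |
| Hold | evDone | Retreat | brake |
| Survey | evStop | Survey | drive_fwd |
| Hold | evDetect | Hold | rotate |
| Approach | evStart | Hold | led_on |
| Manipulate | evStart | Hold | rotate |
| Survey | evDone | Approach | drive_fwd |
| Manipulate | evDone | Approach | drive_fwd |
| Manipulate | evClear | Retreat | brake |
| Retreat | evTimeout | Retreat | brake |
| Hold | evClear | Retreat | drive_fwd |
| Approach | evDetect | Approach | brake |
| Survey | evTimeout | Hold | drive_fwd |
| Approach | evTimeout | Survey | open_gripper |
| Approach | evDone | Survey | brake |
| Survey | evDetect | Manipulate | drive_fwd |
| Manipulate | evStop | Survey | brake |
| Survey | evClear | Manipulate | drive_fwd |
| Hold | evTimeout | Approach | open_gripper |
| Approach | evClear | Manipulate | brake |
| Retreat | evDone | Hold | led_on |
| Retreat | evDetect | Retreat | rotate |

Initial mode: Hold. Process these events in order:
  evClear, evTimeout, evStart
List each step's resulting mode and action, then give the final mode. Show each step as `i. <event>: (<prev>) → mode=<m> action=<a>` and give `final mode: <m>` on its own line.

final mode: Survey

1. evClear: (Hold) → mode=Retreat action=drive_fwd
2. evTimeout: (Retreat) → mode=Retreat action=brake
3. evStart: (Retreat) → mode=Survey action=drive_fwd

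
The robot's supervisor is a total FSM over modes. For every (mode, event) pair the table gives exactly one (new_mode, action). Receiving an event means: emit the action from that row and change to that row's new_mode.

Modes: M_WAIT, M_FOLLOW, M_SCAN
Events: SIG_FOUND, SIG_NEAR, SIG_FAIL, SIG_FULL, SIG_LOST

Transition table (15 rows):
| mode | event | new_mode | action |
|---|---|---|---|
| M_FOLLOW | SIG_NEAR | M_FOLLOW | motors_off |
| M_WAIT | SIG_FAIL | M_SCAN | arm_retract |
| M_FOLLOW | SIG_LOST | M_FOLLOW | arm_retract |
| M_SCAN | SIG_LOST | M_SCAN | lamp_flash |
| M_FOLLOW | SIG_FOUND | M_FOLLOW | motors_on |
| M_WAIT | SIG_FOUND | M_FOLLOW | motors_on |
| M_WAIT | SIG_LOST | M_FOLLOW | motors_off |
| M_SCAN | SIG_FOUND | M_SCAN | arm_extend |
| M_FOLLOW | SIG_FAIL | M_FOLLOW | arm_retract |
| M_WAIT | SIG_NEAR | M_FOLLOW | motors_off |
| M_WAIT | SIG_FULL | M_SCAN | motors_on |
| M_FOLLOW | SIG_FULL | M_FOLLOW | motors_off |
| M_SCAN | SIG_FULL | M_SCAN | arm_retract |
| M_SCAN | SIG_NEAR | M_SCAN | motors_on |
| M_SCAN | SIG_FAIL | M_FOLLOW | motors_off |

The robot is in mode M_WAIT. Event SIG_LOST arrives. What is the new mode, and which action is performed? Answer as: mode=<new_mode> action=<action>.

mode=M_FOLLOW action=motors_off

current mode = M_WAIT; filter table to that mode:
  (M_WAIT, SIG_FAIL) → (M_SCAN, arm_retract)
  (M_WAIT, SIG_FOUND) → (M_FOLLOW, motors_on)
  (M_WAIT, SIG_LOST) → (M_FOLLOW, motors_off)  ← event matches
  (M_WAIT, SIG_NEAR) → (M_FOLLOW, motors_off)
  (M_WAIT, SIG_FULL) → (M_SCAN, motors_on)
event = SIG_LOST selects (M_FOLLOW, motors_off)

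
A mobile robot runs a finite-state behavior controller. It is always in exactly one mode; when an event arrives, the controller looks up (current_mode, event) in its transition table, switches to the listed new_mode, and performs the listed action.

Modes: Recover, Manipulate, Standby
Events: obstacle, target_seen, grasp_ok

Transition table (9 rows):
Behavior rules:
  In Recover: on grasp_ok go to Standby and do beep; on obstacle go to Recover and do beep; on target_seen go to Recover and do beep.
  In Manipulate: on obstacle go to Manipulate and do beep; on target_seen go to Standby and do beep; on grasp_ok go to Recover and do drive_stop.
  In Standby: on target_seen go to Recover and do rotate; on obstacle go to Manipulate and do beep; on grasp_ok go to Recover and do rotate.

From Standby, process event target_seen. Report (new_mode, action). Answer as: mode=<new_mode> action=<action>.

current mode = Standby; filter table to that mode:
  (Standby, target_seen) → (Recover, rotate)  ← event matches
  (Standby, obstacle) → (Manipulate, beep)
  (Standby, grasp_ok) → (Recover, rotate)
event = target_seen selects (Recover, rotate)

mode=Recover action=rotate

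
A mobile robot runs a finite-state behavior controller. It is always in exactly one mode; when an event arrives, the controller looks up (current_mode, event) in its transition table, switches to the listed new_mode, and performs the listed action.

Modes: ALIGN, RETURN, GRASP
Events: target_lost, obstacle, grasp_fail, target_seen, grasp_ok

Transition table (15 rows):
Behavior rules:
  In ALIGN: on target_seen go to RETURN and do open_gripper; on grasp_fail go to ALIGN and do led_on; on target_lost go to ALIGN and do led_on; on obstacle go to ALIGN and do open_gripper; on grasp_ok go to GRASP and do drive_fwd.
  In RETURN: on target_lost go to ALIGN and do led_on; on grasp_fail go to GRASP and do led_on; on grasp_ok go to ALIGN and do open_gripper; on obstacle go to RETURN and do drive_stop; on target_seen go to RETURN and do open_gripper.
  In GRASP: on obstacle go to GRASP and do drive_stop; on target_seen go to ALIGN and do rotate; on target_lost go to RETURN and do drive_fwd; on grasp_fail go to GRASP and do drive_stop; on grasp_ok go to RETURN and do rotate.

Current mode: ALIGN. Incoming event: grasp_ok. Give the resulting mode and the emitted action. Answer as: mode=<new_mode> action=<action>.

mode=GRASP action=drive_fwd

current mode = ALIGN; filter table to that mode:
  (ALIGN, target_seen) → (RETURN, open_gripper)
  (ALIGN, grasp_fail) → (ALIGN, led_on)
  (ALIGN, target_lost) → (ALIGN, led_on)
  (ALIGN, obstacle) → (ALIGN, open_gripper)
  (ALIGN, grasp_ok) → (GRASP, drive_fwd)  ← event matches
event = grasp_ok selects (GRASP, drive_fwd)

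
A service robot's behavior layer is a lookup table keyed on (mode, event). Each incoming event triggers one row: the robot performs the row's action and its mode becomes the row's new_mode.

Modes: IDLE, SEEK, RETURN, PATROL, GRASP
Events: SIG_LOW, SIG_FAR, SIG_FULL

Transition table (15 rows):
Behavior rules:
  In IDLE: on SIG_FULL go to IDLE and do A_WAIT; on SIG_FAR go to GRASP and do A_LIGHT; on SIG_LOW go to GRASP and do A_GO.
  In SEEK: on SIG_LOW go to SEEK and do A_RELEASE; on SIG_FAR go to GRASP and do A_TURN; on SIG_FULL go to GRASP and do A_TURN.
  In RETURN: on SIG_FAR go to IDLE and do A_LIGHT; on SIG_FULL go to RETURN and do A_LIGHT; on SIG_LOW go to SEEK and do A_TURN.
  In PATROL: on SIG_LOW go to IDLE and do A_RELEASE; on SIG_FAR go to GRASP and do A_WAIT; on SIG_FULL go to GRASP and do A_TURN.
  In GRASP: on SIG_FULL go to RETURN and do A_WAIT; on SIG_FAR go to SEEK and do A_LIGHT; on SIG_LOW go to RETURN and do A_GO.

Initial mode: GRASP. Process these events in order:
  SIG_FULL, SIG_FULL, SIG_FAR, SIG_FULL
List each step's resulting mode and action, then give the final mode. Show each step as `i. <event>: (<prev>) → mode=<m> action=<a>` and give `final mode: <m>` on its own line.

1. SIG_FULL: (GRASP) → mode=RETURN action=A_WAIT
2. SIG_FULL: (RETURN) → mode=RETURN action=A_LIGHT
3. SIG_FAR: (RETURN) → mode=IDLE action=A_LIGHT
4. SIG_FULL: (IDLE) → mode=IDLE action=A_WAIT

final mode: IDLE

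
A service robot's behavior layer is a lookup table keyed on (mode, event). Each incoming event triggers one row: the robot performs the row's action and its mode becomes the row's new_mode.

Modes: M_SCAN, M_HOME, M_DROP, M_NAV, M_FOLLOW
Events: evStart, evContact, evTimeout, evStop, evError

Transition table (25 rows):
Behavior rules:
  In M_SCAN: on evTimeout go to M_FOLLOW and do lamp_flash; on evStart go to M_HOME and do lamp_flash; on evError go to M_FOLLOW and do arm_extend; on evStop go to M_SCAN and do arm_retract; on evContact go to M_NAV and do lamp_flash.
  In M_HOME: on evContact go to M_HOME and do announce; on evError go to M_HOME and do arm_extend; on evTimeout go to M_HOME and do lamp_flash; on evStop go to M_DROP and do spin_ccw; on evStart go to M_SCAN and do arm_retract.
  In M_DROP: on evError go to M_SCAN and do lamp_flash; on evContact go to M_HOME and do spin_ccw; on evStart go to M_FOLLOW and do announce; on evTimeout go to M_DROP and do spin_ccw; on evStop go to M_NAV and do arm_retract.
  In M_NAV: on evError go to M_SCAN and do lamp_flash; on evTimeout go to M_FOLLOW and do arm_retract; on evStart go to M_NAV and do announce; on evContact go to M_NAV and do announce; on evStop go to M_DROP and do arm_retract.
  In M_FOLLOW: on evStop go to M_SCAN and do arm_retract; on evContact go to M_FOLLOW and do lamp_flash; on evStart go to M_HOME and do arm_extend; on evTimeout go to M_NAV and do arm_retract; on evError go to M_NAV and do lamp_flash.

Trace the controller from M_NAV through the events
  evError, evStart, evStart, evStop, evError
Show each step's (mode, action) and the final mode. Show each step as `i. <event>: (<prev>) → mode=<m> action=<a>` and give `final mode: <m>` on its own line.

final mode: M_FOLLOW

1. evError: (M_NAV) → mode=M_SCAN action=lamp_flash
2. evStart: (M_SCAN) → mode=M_HOME action=lamp_flash
3. evStart: (M_HOME) → mode=M_SCAN action=arm_retract
4. evStop: (M_SCAN) → mode=M_SCAN action=arm_retract
5. evError: (M_SCAN) → mode=M_FOLLOW action=arm_extend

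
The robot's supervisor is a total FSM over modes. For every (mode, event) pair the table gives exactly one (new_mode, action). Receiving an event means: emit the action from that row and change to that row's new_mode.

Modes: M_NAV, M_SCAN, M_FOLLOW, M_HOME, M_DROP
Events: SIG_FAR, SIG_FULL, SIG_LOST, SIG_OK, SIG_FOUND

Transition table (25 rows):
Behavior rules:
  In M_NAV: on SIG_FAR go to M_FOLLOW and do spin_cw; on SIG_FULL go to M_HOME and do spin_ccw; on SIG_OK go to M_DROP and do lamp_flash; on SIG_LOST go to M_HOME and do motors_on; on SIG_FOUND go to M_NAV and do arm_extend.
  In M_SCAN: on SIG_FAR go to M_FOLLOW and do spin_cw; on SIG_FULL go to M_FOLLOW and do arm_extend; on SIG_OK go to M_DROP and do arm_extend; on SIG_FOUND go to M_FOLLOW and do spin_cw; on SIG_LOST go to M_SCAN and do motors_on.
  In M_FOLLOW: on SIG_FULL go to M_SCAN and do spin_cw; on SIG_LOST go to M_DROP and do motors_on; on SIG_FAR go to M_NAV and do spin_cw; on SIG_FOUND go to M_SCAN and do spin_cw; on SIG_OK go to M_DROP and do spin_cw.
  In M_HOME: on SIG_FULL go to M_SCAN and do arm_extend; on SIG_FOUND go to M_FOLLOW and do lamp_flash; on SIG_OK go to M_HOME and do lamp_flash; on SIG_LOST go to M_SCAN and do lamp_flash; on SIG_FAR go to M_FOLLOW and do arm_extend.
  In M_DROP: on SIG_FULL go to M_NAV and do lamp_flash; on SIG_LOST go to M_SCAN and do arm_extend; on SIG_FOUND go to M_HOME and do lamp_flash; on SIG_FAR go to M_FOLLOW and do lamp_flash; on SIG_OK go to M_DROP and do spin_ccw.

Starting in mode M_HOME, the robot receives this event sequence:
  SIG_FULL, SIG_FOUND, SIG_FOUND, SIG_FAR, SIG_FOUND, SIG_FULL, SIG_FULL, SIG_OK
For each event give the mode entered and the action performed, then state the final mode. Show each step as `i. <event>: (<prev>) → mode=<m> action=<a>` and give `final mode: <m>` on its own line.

1. SIG_FULL: (M_HOME) → mode=M_SCAN action=arm_extend
2. SIG_FOUND: (M_SCAN) → mode=M_FOLLOW action=spin_cw
3. SIG_FOUND: (M_FOLLOW) → mode=M_SCAN action=spin_cw
4. SIG_FAR: (M_SCAN) → mode=M_FOLLOW action=spin_cw
5. SIG_FOUND: (M_FOLLOW) → mode=M_SCAN action=spin_cw
6. SIG_FULL: (M_SCAN) → mode=M_FOLLOW action=arm_extend
7. SIG_FULL: (M_FOLLOW) → mode=M_SCAN action=spin_cw
8. SIG_OK: (M_SCAN) → mode=M_DROP action=arm_extend

final mode: M_DROP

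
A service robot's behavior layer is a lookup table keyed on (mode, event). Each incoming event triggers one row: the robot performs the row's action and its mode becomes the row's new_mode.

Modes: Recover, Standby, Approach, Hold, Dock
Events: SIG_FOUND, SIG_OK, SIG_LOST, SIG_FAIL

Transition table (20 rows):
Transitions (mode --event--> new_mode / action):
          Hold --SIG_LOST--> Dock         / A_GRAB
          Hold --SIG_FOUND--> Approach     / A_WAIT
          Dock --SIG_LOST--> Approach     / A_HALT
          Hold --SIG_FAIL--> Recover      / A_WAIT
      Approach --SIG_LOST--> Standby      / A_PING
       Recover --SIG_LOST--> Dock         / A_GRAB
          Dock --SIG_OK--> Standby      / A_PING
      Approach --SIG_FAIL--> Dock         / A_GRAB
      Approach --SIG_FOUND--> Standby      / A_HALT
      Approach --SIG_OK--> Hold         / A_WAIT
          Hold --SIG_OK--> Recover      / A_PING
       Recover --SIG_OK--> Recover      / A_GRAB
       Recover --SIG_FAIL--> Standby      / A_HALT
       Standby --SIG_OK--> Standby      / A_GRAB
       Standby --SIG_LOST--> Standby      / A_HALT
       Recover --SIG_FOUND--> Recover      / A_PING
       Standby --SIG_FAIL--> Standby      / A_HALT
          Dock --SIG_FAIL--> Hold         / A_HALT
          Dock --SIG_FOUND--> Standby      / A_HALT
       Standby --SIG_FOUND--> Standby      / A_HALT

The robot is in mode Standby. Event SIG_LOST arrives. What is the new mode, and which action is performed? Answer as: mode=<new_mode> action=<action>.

mode=Standby action=A_HALT

current mode = Standby; filter table to that mode:
  (Standby, SIG_OK) → (Standby, A_GRAB)
  (Standby, SIG_LOST) → (Standby, A_HALT)  ← event matches
  (Standby, SIG_FAIL) → (Standby, A_HALT)
  (Standby, SIG_FOUND) → (Standby, A_HALT)
event = SIG_LOST selects (Standby, A_HALT)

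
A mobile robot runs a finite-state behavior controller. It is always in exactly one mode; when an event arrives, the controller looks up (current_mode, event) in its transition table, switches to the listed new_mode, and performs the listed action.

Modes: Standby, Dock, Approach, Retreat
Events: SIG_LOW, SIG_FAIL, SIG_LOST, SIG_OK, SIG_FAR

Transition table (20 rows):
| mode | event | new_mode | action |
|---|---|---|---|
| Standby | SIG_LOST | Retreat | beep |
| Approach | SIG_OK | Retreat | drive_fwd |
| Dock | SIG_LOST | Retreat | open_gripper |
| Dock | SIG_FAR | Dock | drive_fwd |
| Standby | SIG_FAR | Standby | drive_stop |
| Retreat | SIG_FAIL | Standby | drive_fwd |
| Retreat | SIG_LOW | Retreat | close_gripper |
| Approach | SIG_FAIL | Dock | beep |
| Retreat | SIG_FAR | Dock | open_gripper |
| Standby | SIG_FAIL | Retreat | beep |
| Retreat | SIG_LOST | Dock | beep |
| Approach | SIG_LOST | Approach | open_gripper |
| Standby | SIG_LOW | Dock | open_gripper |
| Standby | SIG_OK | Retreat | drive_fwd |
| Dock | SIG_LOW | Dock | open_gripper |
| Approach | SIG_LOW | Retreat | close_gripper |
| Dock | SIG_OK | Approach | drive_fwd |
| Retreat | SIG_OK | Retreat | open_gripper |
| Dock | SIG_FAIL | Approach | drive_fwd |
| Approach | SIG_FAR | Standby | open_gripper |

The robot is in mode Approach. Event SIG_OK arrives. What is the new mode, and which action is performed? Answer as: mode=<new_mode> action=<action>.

current mode = Approach; filter table to that mode:
  (Approach, SIG_OK) → (Retreat, drive_fwd)  ← event matches
  (Approach, SIG_FAIL) → (Dock, beep)
  (Approach, SIG_LOST) → (Approach, open_gripper)
  (Approach, SIG_LOW) → (Retreat, close_gripper)
  (Approach, SIG_FAR) → (Standby, open_gripper)
event = SIG_OK selects (Retreat, drive_fwd)

mode=Retreat action=drive_fwd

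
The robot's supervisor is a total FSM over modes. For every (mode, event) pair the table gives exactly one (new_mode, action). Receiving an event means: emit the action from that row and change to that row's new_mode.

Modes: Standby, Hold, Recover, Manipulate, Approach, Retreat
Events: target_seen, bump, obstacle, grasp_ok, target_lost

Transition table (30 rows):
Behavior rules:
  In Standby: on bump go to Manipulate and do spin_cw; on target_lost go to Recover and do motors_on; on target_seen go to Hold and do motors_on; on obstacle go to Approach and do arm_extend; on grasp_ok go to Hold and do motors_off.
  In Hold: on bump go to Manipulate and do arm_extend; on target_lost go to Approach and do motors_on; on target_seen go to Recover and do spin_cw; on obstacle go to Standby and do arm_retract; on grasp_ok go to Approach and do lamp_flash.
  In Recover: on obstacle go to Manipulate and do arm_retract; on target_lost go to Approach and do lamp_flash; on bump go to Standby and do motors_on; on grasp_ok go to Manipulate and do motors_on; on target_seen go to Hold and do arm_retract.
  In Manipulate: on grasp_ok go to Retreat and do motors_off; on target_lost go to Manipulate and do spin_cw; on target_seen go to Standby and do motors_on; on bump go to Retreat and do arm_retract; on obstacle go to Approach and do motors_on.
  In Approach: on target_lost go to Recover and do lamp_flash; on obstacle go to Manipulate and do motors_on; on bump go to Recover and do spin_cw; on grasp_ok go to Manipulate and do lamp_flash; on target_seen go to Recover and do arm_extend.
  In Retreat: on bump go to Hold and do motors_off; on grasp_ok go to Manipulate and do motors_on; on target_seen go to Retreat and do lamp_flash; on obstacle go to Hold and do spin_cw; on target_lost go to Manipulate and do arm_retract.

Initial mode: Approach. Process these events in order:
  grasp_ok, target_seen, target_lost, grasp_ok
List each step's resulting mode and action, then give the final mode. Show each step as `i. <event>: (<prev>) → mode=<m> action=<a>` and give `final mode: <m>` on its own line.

1. grasp_ok: (Approach) → mode=Manipulate action=lamp_flash
2. target_seen: (Manipulate) → mode=Standby action=motors_on
3. target_lost: (Standby) → mode=Recover action=motors_on
4. grasp_ok: (Recover) → mode=Manipulate action=motors_on

final mode: Manipulate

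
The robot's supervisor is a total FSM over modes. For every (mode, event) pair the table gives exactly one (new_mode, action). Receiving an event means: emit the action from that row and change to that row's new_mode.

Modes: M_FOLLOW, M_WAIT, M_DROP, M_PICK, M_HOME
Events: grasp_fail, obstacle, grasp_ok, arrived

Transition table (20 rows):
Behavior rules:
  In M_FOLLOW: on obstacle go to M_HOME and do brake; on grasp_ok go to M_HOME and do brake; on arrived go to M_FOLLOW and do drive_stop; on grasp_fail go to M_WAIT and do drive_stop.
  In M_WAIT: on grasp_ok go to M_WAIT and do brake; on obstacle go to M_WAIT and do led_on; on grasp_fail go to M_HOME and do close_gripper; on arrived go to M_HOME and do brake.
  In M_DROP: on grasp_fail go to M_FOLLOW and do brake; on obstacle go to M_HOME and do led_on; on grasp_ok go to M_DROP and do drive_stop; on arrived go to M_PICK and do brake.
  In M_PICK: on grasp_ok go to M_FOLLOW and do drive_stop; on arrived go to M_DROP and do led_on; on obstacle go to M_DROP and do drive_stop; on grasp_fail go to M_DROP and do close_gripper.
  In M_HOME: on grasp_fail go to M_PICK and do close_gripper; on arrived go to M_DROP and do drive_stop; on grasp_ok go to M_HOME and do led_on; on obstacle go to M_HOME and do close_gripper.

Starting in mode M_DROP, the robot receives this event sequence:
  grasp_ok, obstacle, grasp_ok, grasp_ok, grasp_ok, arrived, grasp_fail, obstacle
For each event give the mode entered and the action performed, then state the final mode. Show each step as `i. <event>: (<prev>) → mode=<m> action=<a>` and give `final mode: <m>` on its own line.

final mode: M_HOME

1. grasp_ok: (M_DROP) → mode=M_DROP action=drive_stop
2. obstacle: (M_DROP) → mode=M_HOME action=led_on
3. grasp_ok: (M_HOME) → mode=M_HOME action=led_on
4. grasp_ok: (M_HOME) → mode=M_HOME action=led_on
5. grasp_ok: (M_HOME) → mode=M_HOME action=led_on
6. arrived: (M_HOME) → mode=M_DROP action=drive_stop
7. grasp_fail: (M_DROP) → mode=M_FOLLOW action=brake
8. obstacle: (M_FOLLOW) → mode=M_HOME action=brake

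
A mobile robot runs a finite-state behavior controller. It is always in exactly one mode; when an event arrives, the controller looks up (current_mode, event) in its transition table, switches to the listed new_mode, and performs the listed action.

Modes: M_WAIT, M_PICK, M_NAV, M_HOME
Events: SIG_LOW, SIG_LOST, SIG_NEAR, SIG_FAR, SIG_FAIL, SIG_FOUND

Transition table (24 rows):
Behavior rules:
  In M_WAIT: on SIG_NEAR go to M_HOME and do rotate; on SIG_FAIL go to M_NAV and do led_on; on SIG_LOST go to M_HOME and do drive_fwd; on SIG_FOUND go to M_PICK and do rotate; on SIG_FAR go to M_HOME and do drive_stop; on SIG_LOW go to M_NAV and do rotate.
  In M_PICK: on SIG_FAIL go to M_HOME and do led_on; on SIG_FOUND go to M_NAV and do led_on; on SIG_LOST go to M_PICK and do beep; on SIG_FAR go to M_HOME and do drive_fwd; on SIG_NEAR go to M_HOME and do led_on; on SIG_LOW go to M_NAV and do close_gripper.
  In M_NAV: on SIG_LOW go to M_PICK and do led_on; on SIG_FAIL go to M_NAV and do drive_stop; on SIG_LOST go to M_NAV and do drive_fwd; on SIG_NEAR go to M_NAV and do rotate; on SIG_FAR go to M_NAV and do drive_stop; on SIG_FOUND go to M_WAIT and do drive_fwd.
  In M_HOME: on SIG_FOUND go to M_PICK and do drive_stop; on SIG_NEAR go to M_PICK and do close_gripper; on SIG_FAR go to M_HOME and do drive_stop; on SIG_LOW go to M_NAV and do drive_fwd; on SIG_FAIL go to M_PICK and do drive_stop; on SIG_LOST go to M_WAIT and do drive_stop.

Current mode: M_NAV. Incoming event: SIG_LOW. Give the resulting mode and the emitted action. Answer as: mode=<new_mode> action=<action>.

current mode = M_NAV; filter table to that mode:
  (M_NAV, SIG_LOW) → (M_PICK, led_on)  ← event matches
  (M_NAV, SIG_FAIL) → (M_NAV, drive_stop)
  (M_NAV, SIG_LOST) → (M_NAV, drive_fwd)
  (M_NAV, SIG_NEAR) → (M_NAV, rotate)
  (M_NAV, SIG_FAR) → (M_NAV, drive_stop)
  (M_NAV, SIG_FOUND) → (M_WAIT, drive_fwd)
event = SIG_LOW selects (M_PICK, led_on)

mode=M_PICK action=led_on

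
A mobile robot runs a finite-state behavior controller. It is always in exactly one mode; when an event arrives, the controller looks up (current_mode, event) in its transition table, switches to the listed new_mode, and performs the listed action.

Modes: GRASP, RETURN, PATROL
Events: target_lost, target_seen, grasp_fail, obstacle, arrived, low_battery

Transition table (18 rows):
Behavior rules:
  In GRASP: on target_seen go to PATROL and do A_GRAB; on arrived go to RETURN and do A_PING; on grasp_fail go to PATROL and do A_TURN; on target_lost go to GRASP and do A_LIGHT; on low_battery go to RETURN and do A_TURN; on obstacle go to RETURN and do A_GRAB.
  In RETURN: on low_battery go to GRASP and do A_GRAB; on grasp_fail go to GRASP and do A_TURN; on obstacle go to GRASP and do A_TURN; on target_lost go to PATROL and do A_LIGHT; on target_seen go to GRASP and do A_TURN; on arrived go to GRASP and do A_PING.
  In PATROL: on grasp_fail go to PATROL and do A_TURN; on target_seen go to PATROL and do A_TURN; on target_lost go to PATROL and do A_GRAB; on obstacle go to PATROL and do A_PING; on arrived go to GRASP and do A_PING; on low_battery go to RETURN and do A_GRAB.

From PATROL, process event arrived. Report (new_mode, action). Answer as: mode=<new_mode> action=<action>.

current mode = PATROL; filter table to that mode:
  (PATROL, grasp_fail) → (PATROL, A_TURN)
  (PATROL, target_seen) → (PATROL, A_TURN)
  (PATROL, target_lost) → (PATROL, A_GRAB)
  (PATROL, obstacle) → (PATROL, A_PING)
  (PATROL, arrived) → (GRASP, A_PING)  ← event matches
  (PATROL, low_battery) → (RETURN, A_GRAB)
event = arrived selects (GRASP, A_PING)

mode=GRASP action=A_PING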